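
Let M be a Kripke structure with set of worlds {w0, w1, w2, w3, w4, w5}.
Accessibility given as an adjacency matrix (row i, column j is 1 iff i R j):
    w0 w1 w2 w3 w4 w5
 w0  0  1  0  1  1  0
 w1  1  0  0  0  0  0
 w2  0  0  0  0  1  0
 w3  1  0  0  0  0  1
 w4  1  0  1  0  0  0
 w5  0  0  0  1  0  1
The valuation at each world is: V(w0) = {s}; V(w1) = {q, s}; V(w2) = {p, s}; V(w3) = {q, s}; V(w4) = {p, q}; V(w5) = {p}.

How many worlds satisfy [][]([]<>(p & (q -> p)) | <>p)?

6

Let φ = [][]([]<>(p & (q -> p)) | <>p). Evaluate φ at each world:
  w0 (successors {w1, w3, w4}): φ is true.
  w1 (successors {w0}): φ is true.
  w2 (successors {w4}): φ is true.
  w3 (successors {w0, w5}): φ is true.
  w4 (successors {w0, w2}): φ is true.
  w5 (successors {w3, w5}): φ is true.
For instance, at w2:
  At w2: [][]([]<>(p & (q -> p)) | <>p) requires []([]<>(p & (q -> p)) | <>p) at every successor {w4}.
      At w4: []([]<>(p & (q -> p)) | <>p) requires []<>(p & (q -> p)) | <>p at every successor {w0, w2}.
        At w0: []<>(p & (q -> p)) | <>p is true.
        At w2: []<>(p & (q -> p)) | <>p is true.
      So []([]<>(p & (q -> p)) | <>p) is true at w4.
  So [][]([]<>(p & (q -> p)) | <>p) is true at w2.
Satisfying worlds: {w0, w1, w2, w3, w4, w5}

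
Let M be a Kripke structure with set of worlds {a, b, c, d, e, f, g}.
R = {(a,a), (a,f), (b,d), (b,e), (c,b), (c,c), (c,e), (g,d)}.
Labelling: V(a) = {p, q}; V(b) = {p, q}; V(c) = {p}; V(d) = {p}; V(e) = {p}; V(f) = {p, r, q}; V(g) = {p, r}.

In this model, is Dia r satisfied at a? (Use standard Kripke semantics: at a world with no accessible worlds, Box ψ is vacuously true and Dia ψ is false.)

Yes

Recall that Dia ψ holds at a world iff ψ holds at some accessible world.
At a: Dia r requires r at some successor in {a, f}.
  r holds at f, so Dia r is true at a.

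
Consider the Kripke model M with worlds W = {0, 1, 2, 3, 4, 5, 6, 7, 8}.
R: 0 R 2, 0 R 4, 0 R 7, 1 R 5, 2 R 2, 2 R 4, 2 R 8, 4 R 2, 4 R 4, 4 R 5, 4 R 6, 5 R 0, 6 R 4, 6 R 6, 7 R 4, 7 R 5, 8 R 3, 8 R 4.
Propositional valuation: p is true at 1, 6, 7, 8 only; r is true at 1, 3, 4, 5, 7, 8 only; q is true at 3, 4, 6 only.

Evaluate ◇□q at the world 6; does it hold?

At 6: ◇□q requires □q at some successor in {4, 6}.
  □q holds at 6, so ◇□q is true at 6.
    At 6: □q requires q at every successor {4, 6}.
      At 4: q is true.
      At 6: q is true.
    So □q is true at 6.

Yes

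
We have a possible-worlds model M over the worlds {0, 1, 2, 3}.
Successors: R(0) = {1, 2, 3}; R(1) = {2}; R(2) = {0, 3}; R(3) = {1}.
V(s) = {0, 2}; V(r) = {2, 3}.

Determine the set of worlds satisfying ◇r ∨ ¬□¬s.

Let φ = ◇r ∨ ¬□¬s. Evaluate φ at each world:
  0 (successors {1, 2, 3}): φ is true.
  1 (successors {2}): φ is true.
  2 (successors {0, 3}): φ is true.
  3 (successors {1}): φ is false.
For instance, at 0:
  At 0: ◇r is true, ¬□¬s is true, so ◇r ∨ ¬□¬s is true.
    At 0: ◇r requires r at some successor in {1, 2, 3}.
      r holds at 2, so ◇r is true at 0.
    At 0: □¬s is false, so ¬□¬s is true.
      At 0: □¬s requires ¬s at every successor {1, 2, 3}.
        ¬s fails at 2, so □¬s is false at 0.
Satisfying worlds: {0, 1, 2}

0, 1, 2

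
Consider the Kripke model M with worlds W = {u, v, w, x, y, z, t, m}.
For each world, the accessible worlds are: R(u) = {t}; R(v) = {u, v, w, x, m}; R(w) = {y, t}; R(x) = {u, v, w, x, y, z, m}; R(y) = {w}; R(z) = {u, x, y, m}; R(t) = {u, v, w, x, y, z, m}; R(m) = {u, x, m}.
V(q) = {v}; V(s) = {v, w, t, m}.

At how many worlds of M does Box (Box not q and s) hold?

Let φ = Box (Box not q and s). Evaluate φ at each world:
  u (successors {t}): φ is false.
  v (successors {u, v, w, x, m}): φ is false.
  w (successors {y, t}): φ is false.
  x (successors {u, v, w, x, y, z, m}): φ is false.
  y (successors {w}): φ is true.
  z (successors {u, x, y, m}): φ is false.
  t (successors {u, v, w, x, y, z, m}): φ is false.
  m (successors {u, x, m}): φ is false.
For instance, at m:
  At m: Box (Box not q and s) requires Box not q and s at every successor {u, x, m}.
    Box not q and s fails at u, so Box (Box not q and s) is false at m.
      At u: Box not q is true, s is false, so Box not q and s is false.
Satisfying worlds: {y}

1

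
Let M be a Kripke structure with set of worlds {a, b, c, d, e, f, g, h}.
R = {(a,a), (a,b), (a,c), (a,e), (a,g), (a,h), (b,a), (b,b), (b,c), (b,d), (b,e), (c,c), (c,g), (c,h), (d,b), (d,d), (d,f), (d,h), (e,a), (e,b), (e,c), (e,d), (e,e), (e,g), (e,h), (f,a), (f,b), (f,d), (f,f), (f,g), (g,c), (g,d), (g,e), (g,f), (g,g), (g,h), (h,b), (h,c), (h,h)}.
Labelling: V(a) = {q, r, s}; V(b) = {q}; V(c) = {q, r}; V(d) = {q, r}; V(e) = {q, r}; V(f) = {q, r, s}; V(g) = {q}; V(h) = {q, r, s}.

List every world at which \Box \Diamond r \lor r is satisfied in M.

Let φ = \Box \Diamond r \lor r. Evaluate φ at each world:
  a (successors {a, b, c, e, g, h}): φ is true.
  b (successors {a, b, c, d, e}): φ is true.
  c (successors {c, g, h}): φ is true.
  d (successors {b, d, f, h}): φ is true.
  e (successors {a, b, c, d, e, g, h}): φ is true.
  f (successors {a, b, d, f, g}): φ is true.
  g (successors {c, d, e, f, g, h}): φ is true.
  h (successors {b, c, h}): φ is true.
For instance, at f:
  At f: \Box \Diamond r is true, r is true, so \Box \Diamond r \lor r is true.
    At f: \Box \Diamond r requires \Diamond r at every successor {a, b, d, f, g}.
      At a: \Diamond r is true.
      At b: \Diamond r is true.
      At d: \Diamond r is true.
      At f: \Diamond r is true.
      At g: \Diamond r is true.
    So \Box \Diamond r is true at f.
Satisfying worlds: {a, b, c, d, e, f, g, h}

a, b, c, d, e, f, g, h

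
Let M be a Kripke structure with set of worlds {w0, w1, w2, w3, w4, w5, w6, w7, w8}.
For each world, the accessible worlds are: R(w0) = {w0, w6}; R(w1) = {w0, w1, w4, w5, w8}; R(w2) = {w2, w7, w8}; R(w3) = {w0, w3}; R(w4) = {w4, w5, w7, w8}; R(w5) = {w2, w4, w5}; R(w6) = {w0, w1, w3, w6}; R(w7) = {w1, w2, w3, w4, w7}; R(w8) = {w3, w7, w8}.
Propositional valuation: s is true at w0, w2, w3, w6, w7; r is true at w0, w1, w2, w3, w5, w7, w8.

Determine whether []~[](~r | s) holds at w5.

Recall that []ψ holds at a world iff ψ holds at every accessible world, and <>ψ holds iff ψ holds at some accessible world.
At w5: []~[](~r | s) requires ~[](~r | s) at every successor {w2, w4, w5}.
    At w2: [](~r | s) is false, so ~[](~r | s) is true.
      At w2: [](~r | s) requires ~r | s at every successor {w2, w7, w8}.
        ~r | s fails at w8, so [](~r | s) is false at w2.
    At w4: [](~r | s) is false, so ~[](~r | s) is true.
      At w4: [](~r | s) requires ~r | s at every successor {w4, w5, w7, w8}.
        ~r | s fails at w5, so [](~r | s) is false at w4.
    At w5: [](~r | s) is false, so ~[](~r | s) is true.
      At w5: [](~r | s) requires ~r | s at every successor {w2, w4, w5}.
        ~r | s fails at w5, so [](~r | s) is false at w5.
So []~[](~r | s) is true at w5.

Yes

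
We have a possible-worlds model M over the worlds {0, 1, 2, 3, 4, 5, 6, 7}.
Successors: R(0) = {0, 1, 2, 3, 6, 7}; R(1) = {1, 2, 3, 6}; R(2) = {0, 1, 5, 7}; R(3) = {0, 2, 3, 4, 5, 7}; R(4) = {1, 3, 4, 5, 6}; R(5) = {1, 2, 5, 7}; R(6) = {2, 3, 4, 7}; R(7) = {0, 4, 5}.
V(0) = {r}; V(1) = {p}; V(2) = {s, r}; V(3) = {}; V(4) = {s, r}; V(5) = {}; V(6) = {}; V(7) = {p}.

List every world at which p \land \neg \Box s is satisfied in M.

1, 7

Recall that \Box ψ holds at a world iff ψ holds at every accessible world, and \Diamond ψ holds iff ψ holds at some accessible world.
Let φ = p \land \neg \Box s. Evaluate φ at each world:
  0 (successors {0, 1, 2, 3, 6, 7}): φ is false.
  1 (successors {1, 2, 3, 6}): φ is true.
  2 (successors {0, 1, 5, 7}): φ is false.
  3 (successors {0, 2, 3, 4, 5, 7}): φ is false.
  4 (successors {1, 3, 4, 5, 6}): φ is false.
  5 (successors {1, 2, 5, 7}): φ is false.
  6 (successors {2, 3, 4, 7}): φ is false.
  7 (successors {0, 4, 5}): φ is true.
For instance, at 6:
  At 6: p is false, \neg \Box s is true, so p \land \neg \Box s is false.
    At 6: \Box s is false, so \neg \Box s is true.
      At 6: \Box s requires s at every successor {2, 3, 4, 7}.
        s fails at 3, so \Box s is false at 6.
Satisfying worlds: {1, 7}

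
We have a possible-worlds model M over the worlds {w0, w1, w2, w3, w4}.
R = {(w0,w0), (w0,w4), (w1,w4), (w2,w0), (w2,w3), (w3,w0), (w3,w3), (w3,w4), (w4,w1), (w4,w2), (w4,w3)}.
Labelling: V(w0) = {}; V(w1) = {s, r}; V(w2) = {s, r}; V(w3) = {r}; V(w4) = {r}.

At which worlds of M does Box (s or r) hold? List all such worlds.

w1, w4

Let φ = Box (s or r). Evaluate φ at each world:
  w0 (successors {w0, w4}): φ is false.
  w1 (successors {w4}): φ is true.
  w2 (successors {w0, w3}): φ is false.
  w3 (successors {w0, w3, w4}): φ is false.
  w4 (successors {w1, w2, w3}): φ is true.
For instance, at w2:
  At w2: Box (s or r) requires s or r at every successor {w0, w3}.
    s or r fails at w0, so Box (s or r) is false at w2.
Satisfying worlds: {w1, w4}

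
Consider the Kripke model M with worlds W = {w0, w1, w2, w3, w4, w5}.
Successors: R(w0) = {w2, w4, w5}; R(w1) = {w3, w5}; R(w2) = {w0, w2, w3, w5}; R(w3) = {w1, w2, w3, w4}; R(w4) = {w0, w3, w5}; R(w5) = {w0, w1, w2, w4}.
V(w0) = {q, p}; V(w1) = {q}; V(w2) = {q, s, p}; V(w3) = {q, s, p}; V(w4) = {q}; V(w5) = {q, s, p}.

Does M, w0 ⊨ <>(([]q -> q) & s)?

At w0: <>(([]q -> q) & s) requires ([]q -> q) & s at some successor in {w2, w4, w5}.
  ([]q -> q) & s holds at w2, so <>(([]q -> q) & s) is true at w0.
    At w2: []q -> q is true, s is true, so ([]q -> q) & s is true.
      At w2: []q is true, q is true, so []q -> q is true.

Yes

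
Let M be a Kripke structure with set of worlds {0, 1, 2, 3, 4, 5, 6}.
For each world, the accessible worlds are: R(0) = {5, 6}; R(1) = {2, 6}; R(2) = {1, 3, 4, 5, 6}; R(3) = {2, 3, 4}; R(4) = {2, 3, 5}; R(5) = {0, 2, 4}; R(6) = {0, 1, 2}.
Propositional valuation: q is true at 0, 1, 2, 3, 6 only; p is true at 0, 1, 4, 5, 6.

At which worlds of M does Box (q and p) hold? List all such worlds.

none

Let φ = Box (q and p). Evaluate φ at each world:
  0 (successors {5, 6}): φ is false.
  1 (successors {2, 6}): φ is false.
  2 (successors {1, 3, 4, 5, 6}): φ is false.
  3 (successors {2, 3, 4}): φ is false.
  4 (successors {2, 3, 5}): φ is false.
  5 (successors {0, 2, 4}): φ is false.
  6 (successors {0, 1, 2}): φ is false.
For instance, at 0:
  At 0: Box (q and p) requires q and p at every successor {5, 6}.
    q and p fails at 5, so Box (q and p) is false at 0.
Satisfying worlds: none.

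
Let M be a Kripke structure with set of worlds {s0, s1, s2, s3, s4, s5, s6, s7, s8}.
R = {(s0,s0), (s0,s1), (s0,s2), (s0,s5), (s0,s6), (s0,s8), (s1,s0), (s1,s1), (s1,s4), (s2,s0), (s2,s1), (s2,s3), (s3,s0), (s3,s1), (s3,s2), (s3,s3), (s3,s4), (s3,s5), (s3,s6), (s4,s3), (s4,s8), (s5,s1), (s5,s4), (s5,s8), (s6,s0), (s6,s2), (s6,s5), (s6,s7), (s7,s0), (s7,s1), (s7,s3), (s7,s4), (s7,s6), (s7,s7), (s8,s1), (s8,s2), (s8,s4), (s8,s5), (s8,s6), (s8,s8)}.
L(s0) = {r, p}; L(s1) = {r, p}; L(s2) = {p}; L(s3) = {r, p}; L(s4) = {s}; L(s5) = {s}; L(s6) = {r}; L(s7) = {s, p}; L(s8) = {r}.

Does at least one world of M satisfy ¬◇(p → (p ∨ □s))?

No

Let φ = ¬◇(p → (p ∨ □s)). Evaluate φ at each world:
  s0 (successors {s0, s1, s2, s5, s6, s8}): φ is false.
  s1 (successors {s0, s1, s4}): φ is false.
  s2 (successors {s0, s1, s3}): φ is false.
  s3 (successors {s0, s1, s2, s3, s4, s5, s6}): φ is false.
  s4 (successors {s3, s8}): φ is false.
  s5 (successors {s1, s4, s8}): φ is false.
  s6 (successors {s0, s2, s5, s7}): φ is false.
  s7 (successors {s0, s1, s3, s4, s6, s7}): φ is false.
  s8 (successors {s1, s2, s4, s5, s6, s8}): φ is false.
For instance, at s0:
  At s0: ◇(p → (p ∨ □s)) is true, so ¬◇(p → (p ∨ □s)) is false.
    At s0: ◇(p → (p ∨ □s)) requires p → (p ∨ □s) at some successor in {s0, s1, s2, s5, s6, s8}.
      p → (p ∨ □s) holds at s0, so ◇(p → (p ∨ □s)) is true at s0.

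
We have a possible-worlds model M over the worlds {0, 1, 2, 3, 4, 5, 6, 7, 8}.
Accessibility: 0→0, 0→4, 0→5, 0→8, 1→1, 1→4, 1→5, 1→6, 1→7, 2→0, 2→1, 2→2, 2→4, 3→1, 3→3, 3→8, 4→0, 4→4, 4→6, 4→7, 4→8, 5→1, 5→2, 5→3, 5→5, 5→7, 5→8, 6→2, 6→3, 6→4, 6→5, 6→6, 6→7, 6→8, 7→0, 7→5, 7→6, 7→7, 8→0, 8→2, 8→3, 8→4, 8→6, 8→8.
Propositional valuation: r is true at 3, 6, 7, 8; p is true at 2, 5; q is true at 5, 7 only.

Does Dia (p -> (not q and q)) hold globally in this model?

Let φ = Dia (p -> (not q and q)). Evaluate φ at each world:
  0 (successors {0, 4, 5, 8}): φ is true.
  1 (successors {1, 4, 5, 6, 7}): φ is true.
  2 (successors {0, 1, 2, 4}): φ is true.
  3 (successors {1, 3, 8}): φ is true.
  4 (successors {0, 4, 6, 7, 8}): φ is true.
  5 (successors {1, 2, 3, 5, 7, 8}): φ is true.
  6 (successors {2, 3, 4, 5, 6, 7, 8}): φ is true.
  7 (successors {0, 5, 6, 7}): φ is true.
  8 (successors {0, 2, 3, 4, 6, 8}): φ is true.
For instance, at 3:
  At 3: Dia (p -> (not q and q)) requires p -> (not q and q) at some successor in {1, 3, 8}.
    p -> (not q and q) holds at 1, so Dia (p -> (not q and q)) is true at 3.

Yes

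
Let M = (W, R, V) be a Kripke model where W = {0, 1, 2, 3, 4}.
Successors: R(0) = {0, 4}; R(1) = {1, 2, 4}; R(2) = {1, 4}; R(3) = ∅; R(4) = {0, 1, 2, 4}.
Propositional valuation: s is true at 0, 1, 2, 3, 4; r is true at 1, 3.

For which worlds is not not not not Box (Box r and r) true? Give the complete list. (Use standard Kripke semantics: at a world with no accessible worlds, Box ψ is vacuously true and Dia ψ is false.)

Recall that Box ψ holds at a world iff ψ holds at every accessible world, and Dia ψ holds iff ψ holds at some accessible world.
Let φ = not not not not Box (Box r and r). Evaluate φ at each world:
  0 (successors {0, 4}): φ is false.
  1 (successors {1, 2, 4}): φ is false.
  2 (successors {1, 4}): φ is false.
  3 (successors ∅): φ is true.
  4 (successors {0, 1, 2, 4}): φ is false.
For instance, at 1:
  At 1: not not not Box (Box r and r) is true, so not not not not Box (Box r and r) is false.
    At 1: not not Box (Box r and r) is false, so not not not Box (Box r and r) is true.
      At 1: not Box (Box r and r) is true, so not not Box (Box r and r) is false.
Satisfying worlds: {3}

3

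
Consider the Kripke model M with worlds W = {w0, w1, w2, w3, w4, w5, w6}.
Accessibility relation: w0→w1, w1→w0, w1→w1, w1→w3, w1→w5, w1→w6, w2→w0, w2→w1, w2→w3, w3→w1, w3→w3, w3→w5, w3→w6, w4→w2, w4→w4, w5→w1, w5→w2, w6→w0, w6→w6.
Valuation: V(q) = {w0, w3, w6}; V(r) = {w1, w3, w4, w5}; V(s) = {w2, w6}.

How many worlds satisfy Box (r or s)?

4

Let φ = Box (r or s). Evaluate φ at each world:
  w0 (successors {w1}): φ is true.
  w1 (successors {w0, w1, w3, w5, w6}): φ is false.
  w2 (successors {w0, w1, w3}): φ is false.
  w3 (successors {w1, w3, w5, w6}): φ is true.
  w4 (successors {w2, w4}): φ is true.
  w5 (successors {w1, w2}): φ is true.
  w6 (successors {w0, w6}): φ is false.
For instance, at w4:
  At w4: Box (r or s) requires r or s at every successor {w2, w4}.
    At w2: r or s is true.
    At w4: r or s is true.
  So Box (r or s) is true at w4.
Satisfying worlds: {w0, w3, w4, w5}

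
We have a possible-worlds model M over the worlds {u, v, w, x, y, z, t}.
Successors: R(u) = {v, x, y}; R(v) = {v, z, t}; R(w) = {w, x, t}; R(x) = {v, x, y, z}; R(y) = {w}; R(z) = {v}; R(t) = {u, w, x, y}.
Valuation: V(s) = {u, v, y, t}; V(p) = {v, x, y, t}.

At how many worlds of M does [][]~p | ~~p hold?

4

Recall that []ψ holds at a world iff ψ holds at every accessible world, and <>ψ holds iff ψ holds at some accessible world.
Let φ = [][]~p | ~~p. Evaluate φ at each world:
  u (successors {v, x, y}): φ is false.
  v (successors {v, z, t}): φ is true.
  w (successors {w, x, t}): φ is false.
  x (successors {v, x, y, z}): φ is true.
  y (successors {w}): φ is true.
  z (successors {v}): φ is false.
  t (successors {u, w, x, y}): φ is true.
For instance, at t:
  At t: [][]~p is false, ~~p is true, so [][]~p | ~~p is true.
    At t: [][]~p requires []~p at every successor {u, w, x, y}.
      []~p fails at u, so [][]~p is false at t.
Satisfying worlds: {v, x, y, t}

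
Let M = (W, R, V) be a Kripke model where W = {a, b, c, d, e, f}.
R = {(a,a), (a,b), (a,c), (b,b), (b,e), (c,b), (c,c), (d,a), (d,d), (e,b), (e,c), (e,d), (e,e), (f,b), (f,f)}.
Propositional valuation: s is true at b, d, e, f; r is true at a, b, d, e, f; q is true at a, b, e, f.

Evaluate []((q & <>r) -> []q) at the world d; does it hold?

No

Recall that []ψ holds at a world iff ψ holds at every accessible world, and <>ψ holds iff ψ holds at some accessible world.
At d: []((q & <>r) -> []q) requires (q & <>r) -> []q at every successor {a, d}.
  (q & <>r) -> []q fails at a, so []((q & <>r) -> []q) is false at d.
    At a: q & <>r is true, []q is false, so (q & <>r) -> []q is false.
      At a: q is true, <>r is true, so q & <>r is true.
      At a: []q requires q at every successor {a, b, c}.
        q fails at c, so []q is false at a.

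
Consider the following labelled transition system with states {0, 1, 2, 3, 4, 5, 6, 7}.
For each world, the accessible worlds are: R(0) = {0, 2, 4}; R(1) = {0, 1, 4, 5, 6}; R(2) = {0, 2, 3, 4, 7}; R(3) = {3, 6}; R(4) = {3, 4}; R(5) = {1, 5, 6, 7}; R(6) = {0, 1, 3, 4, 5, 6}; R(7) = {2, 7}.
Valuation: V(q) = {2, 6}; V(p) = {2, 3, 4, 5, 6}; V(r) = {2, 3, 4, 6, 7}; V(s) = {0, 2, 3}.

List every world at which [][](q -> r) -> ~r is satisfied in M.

Let φ = [][](q -> r) -> ~r. Evaluate φ at each world:
  0 (successors {0, 2, 4}): φ is true.
  1 (successors {0, 1, 4, 5, 6}): φ is true.
  2 (successors {0, 2, 3, 4, 7}): φ is false.
  3 (successors {3, 6}): φ is false.
  4 (successors {3, 4}): φ is false.
  5 (successors {1, 5, 6, 7}): φ is true.
  6 (successors {0, 1, 3, 4, 5, 6}): φ is false.
  7 (successors {2, 7}): φ is false.
For instance, at 0:
  At 0: [][](q -> r) is true, ~r is true, so [][](q -> r) -> ~r is true.
    At 0: [][](q -> r) requires [](q -> r) at every successor {0, 2, 4}.
      At 0: [](q -> r) is true.
      At 2: [](q -> r) is true.
      At 4: [](q -> r) is true.
    So [][](q -> r) is true at 0.
Satisfying worlds: {0, 1, 5}

0, 1, 5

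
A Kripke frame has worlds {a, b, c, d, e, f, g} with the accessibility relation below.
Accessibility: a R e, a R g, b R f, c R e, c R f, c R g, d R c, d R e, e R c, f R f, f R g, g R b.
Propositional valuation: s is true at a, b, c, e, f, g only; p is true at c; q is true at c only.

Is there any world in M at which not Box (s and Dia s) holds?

No

Recall that Box ψ holds at a world iff ψ holds at every accessible world, and Dia ψ holds iff ψ holds at some accessible world.
Let φ = not Box (s and Dia s). Evaluate φ at each world:
  a (successors {e, g}): φ is false.
  b (successors {f}): φ is false.
  c (successors {e, f, g}): φ is false.
  d (successors {c, e}): φ is false.
  e (successors {c}): φ is false.
  f (successors {f, g}): φ is false.
  g (successors {b}): φ is false.
For instance, at a:
  At a: Box (s and Dia s) is true, so not Box (s and Dia s) is false.
    At a: Box (s and Dia s) requires s and Dia s at every successor {e, g}.
      At e: s and Dia s is true.
      At g: s and Dia s is true.
    So Box (s and Dia s) is true at a.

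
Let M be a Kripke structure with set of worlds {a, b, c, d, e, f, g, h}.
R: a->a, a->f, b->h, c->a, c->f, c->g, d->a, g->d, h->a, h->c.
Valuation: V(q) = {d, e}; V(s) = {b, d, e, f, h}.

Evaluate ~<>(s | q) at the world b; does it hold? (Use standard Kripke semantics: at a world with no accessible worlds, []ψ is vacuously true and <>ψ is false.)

No

At b: <>(s | q) is true, so ~<>(s | q) is false.
  At b: <>(s | q) requires s | q at some successor in {h}.
    s | q holds at h, so <>(s | q) is true at b.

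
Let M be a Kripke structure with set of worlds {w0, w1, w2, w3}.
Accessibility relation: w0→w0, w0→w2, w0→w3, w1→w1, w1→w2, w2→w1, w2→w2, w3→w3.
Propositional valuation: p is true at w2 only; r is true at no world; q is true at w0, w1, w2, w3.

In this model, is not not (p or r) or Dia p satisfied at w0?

Yes

At w0: not not (p or r) is false, Dia p is true, so not not (p or r) or Dia p is true.
  At w0: Dia p requires p at some successor in {w0, w2, w3}.
    p holds at w2, so Dia p is true at w0.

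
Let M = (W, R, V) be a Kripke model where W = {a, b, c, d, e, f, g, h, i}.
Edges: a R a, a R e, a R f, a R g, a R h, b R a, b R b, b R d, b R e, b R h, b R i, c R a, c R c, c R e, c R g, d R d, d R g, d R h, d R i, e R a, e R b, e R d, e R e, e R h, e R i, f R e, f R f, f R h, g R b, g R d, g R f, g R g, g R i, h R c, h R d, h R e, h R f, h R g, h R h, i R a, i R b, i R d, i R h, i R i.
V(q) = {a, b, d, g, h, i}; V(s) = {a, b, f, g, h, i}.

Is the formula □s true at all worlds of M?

No

Recall that □ψ holds at a world iff ψ holds at every accessible world, and ◇ψ holds iff ψ holds at some accessible world.
Let φ = □s. Evaluate φ at each world:
  a (successors {a, e, f, g, h}): φ is false.
  b (successors {a, b, d, e, h, i}): φ is false.
  c (successors {a, c, e, g}): φ is false.
  d (successors {d, g, h, i}): φ is false.
  e (successors {a, b, d, e, h, i}): φ is false.
  f (successors {e, f, h}): φ is false.
  g (successors {b, d, f, g, i}): φ is false.
  h (successors {c, d, e, f, g, h}): φ is false.
  i (successors {a, b, d, h, i}): φ is false.
Detail at a (counterexample):
  At a: □s requires s at every successor {a, e, f, g, h}.
    s fails at e, so □s is false at a.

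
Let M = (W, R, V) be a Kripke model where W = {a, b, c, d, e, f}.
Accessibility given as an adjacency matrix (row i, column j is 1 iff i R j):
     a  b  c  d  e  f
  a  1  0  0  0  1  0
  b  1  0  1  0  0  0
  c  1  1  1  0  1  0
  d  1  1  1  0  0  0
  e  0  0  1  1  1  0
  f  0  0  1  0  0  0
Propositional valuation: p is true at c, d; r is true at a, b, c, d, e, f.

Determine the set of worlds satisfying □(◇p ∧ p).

Let φ = □(◇p ∧ p). Evaluate φ at each world:
  a (successors {a, e}): φ is false.
  b (successors {a, c}): φ is false.
  c (successors {a, b, c, e}): φ is false.
  d (successors {a, b, c}): φ is false.
  e (successors {c, d, e}): φ is false.
  f (successors {c}): φ is true.
For instance, at b:
  At b: □(◇p ∧ p) requires ◇p ∧ p at every successor {a, c}.
    ◇p ∧ p fails at a, so □(◇p ∧ p) is false at b.
      At a: ◇p is false, p is false, so ◇p ∧ p is false.
Satisfying worlds: {f}

f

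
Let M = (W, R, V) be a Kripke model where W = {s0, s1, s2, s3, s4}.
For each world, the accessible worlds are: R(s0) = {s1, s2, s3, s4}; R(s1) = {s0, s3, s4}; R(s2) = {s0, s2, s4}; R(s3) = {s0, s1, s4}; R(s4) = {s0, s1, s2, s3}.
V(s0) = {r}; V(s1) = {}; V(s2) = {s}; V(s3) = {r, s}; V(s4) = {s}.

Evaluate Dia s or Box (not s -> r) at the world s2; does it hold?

At s2: Dia s is true, Box (not s -> r) is true, so Dia s or Box (not s -> r) is true.
  At s2: Dia s requires s at some successor in {s0, s2, s4}.
    s holds at s2, so Dia s is true at s2.
  At s2: Box (not s -> r) requires not s -> r at every successor {s0, s2, s4}.
    At s0: not s -> r is true.
    At s2: not s -> r is true.
    At s4: not s -> r is true.
  So Box (not s -> r) is true at s2.

Yes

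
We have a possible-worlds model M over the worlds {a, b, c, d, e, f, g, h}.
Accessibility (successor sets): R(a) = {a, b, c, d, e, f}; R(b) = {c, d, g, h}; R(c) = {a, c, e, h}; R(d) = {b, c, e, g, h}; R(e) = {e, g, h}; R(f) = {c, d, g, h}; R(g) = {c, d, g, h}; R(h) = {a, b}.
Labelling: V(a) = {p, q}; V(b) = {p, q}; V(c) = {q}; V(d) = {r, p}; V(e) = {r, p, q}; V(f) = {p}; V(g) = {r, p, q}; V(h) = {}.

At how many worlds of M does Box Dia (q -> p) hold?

8

Recall that Box ψ holds at a world iff ψ holds at every accessible world, and Dia ψ holds iff ψ holds at some accessible world.
Let φ = Box Dia (q -> p). Evaluate φ at each world:
  a (successors {a, b, c, d, e, f}): φ is true.
  b (successors {c, d, g, h}): φ is true.
  c (successors {a, c, e, h}): φ is true.
  d (successors {b, c, e, g, h}): φ is true.
  e (successors {e, g, h}): φ is true.
  f (successors {c, d, g, h}): φ is true.
  g (successors {c, d, g, h}): φ is true.
  h (successors {a, b}): φ is true.
For instance, at g:
  At g: Box Dia (q -> p) requires Dia (q -> p) at every successor {c, d, g, h}.
    At c: Dia (q -> p) is true.
    At d: Dia (q -> p) is true.
    At g: Dia (q -> p) is true.
    At h: Dia (q -> p) is true.
  So Box Dia (q -> p) is true at g.
Satisfying worlds: {a, b, c, d, e, f, g, h}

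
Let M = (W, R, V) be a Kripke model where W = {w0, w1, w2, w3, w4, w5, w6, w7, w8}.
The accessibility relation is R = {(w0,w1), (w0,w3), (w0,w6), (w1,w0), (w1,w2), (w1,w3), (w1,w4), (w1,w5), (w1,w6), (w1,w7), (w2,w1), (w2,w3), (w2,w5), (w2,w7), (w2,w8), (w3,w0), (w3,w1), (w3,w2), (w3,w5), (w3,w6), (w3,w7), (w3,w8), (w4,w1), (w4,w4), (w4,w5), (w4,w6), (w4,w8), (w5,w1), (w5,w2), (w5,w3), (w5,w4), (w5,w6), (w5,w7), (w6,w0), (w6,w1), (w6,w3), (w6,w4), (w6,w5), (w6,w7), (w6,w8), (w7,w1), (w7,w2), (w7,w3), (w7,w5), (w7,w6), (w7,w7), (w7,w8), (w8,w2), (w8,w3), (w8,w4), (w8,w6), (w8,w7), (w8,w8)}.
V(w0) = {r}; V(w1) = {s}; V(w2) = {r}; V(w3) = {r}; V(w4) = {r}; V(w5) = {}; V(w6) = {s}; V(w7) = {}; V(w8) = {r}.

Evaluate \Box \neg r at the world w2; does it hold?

At w2: \Box \neg r requires \neg r at every successor {w1, w3, w5, w7, w8}.
  \neg r fails at w3, so \Box \neg r is false at w2.

No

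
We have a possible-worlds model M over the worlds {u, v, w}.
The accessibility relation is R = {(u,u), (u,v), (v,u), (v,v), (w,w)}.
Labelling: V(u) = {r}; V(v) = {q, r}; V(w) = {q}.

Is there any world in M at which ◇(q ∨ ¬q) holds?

Yes

Let φ = ◇(q ∨ ¬q). Evaluate φ at each world:
  u (successors {u, v}): φ is true.
  v (successors {u, v}): φ is true.
  w (successors {w}): φ is true.
Detail at u (witness):
  At u: ◇(q ∨ ¬q) requires q ∨ ¬q at some successor in {u, v}.
    q ∨ ¬q holds at u, so ◇(q ∨ ¬q) is true at u.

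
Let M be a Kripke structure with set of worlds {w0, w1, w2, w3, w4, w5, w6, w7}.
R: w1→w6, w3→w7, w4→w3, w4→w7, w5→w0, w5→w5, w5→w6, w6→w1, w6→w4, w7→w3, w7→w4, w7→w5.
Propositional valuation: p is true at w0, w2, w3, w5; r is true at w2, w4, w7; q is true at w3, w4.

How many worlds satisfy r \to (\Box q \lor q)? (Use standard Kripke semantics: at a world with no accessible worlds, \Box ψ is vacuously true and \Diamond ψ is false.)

7

Let φ = r \to (\Box q \lor q). Evaluate φ at each world:
  w0 (successors ∅): φ is true.
  w1 (successors {w6}): φ is true.
  w2 (successors ∅): φ is true.
  w3 (successors {w7}): φ is true.
  w4 (successors {w3, w7}): φ is true.
  w5 (successors {w0, w5, w6}): φ is true.
  w6 (successors {w1, w4}): φ is true.
  w7 (successors {w3, w4, w5}): φ is false.
For instance, at w6:
  At w6: r is false, \Box q \lor q is false, so r \to (\Box q \lor q) is true.
    At w6: \Box q is false, q is false, so \Box q \lor q is false.
      At w6: \Box q requires q at every successor {w1, w4}.
        q fails at w1, so \Box q is false at w6.
Satisfying worlds: {w0, w1, w2, w3, w4, w5, w6}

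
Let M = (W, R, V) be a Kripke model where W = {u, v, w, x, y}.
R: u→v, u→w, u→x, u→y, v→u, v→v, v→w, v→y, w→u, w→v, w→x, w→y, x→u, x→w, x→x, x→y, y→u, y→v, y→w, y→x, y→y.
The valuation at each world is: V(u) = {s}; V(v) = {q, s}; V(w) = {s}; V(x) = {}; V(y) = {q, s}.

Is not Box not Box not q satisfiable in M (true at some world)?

No

Let φ = not Box not Box not q. Evaluate φ at each world:
  u (successors {v, w, x, y}): φ is false.
  v (successors {u, v, w, y}): φ is false.
  w (successors {u, v, x, y}): φ is false.
  x (successors {u, w, x, y}): φ is false.
  y (successors {u, v, w, x, y}): φ is false.
For instance, at y:
  At y: Box not Box not q is true, so not Box not Box not q is false.
    At y: Box not Box not q requires not Box not q at every successor {u, v, w, x, y}.
      At u: not Box not q is true.
      At v: not Box not q is true.
      At w: not Box not q is true.
      At x: not Box not q is true.
      At y: not Box not q is true.
    So Box not Box not q is true at y.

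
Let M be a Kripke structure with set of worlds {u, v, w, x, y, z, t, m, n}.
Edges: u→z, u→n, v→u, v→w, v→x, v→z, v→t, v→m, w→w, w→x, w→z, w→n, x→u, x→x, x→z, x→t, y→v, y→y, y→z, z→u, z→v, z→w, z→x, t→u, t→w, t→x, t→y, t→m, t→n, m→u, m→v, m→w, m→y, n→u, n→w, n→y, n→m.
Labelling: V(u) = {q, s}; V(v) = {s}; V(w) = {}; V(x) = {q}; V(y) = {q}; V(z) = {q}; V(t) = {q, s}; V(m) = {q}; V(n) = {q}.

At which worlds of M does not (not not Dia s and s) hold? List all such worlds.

u, w, x, y, z, m, n

Let φ = not (not not Dia s and s). Evaluate φ at each world:
  u (successors {z, n}): φ is true.
  v (successors {u, w, x, z, t, m}): φ is false.
  w (successors {w, x, z, n}): φ is true.
  x (successors {u, x, z, t}): φ is true.
  y (successors {v, y, z}): φ is true.
  z (successors {u, v, w, x}): φ is true.
  t (successors {u, w, x, y, m, n}): φ is false.
  m (successors {u, v, w, y}): φ is true.
  n (successors {u, w, y, m}): φ is true.
For instance, at y:
  At y: not not Dia s and s is false, so not (not not Dia s and s) is true.
    At y: not not Dia s is true, s is false, so not not Dia s and s is false.
      At y: not Dia s is false, so not not Dia s is true.
Satisfying worlds: {u, w, x, y, z, m, n}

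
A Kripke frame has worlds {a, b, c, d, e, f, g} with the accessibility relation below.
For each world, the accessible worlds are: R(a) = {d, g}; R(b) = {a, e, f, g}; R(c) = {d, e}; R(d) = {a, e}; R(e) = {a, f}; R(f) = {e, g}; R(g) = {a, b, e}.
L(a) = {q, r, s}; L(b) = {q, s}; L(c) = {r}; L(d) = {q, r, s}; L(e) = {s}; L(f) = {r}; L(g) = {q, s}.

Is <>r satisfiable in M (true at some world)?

Recall that <>ψ holds at a world iff ψ holds at some accessible world.
Let φ = <>r. Evaluate φ at each world:
  a (successors {d, g}): φ is true.
  b (successors {a, e, f, g}): φ is true.
  c (successors {d, e}): φ is true.
  d (successors {a, e}): φ is true.
  e (successors {a, f}): φ is true.
  f (successors {e, g}): φ is false.
  g (successors {a, b, e}): φ is true.
Detail at a (witness):
  At a: <>r requires r at some successor in {d, g}.
    r holds at d, so <>r is true at a.

Yes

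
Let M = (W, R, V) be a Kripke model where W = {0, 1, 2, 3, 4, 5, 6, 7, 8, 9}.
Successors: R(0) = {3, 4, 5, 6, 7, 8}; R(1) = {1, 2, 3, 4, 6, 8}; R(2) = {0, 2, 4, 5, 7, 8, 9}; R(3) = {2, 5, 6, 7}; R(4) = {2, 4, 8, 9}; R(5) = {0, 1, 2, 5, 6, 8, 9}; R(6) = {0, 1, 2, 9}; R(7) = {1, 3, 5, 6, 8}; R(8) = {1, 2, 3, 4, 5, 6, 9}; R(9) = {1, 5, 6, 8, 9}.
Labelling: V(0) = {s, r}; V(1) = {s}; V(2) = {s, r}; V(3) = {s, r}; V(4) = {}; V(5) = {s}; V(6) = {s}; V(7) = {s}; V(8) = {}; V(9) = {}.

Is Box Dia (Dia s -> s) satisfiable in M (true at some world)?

Yes

Recall that Box ψ holds at a world iff ψ holds at every accessible world, and Dia ψ holds iff ψ holds at some accessible world.
Let φ = Box Dia (Dia s -> s). Evaluate φ at each world:
  0 (successors {3, 4, 5, 6, 7, 8}): φ is true.
  1 (successors {1, 2, 3, 4, 6, 8}): φ is true.
  2 (successors {0, 2, 4, 5, 7, 8, 9}): φ is true.
  3 (successors {2, 5, 6, 7}): φ is true.
  4 (successors {2, 4, 8, 9}): φ is true.
  5 (successors {0, 1, 2, 5, 6, 8, 9}): φ is true.
  6 (successors {0, 1, 2, 9}): φ is true.
  7 (successors {1, 3, 5, 6, 8}): φ is true.
  8 (successors {1, 2, 3, 4, 5, 6, 9}): φ is true.
  9 (successors {1, 5, 6, 8, 9}): φ is true.
Detail at 0 (witness):
  At 0: Box Dia (Dia s -> s) requires Dia (Dia s -> s) at every successor {3, 4, 5, 6, 7, 8}.
    At 3: Dia (Dia s -> s) is true.
    At 4: Dia (Dia s -> s) is true.
    At 5: Dia (Dia s -> s) is true.
    At 6: Dia (Dia s -> s) is true.
    At 7: Dia (Dia s -> s) is true.
    At 8: Dia (Dia s -> s) is true.
  So Box Dia (Dia s -> s) is true at 0.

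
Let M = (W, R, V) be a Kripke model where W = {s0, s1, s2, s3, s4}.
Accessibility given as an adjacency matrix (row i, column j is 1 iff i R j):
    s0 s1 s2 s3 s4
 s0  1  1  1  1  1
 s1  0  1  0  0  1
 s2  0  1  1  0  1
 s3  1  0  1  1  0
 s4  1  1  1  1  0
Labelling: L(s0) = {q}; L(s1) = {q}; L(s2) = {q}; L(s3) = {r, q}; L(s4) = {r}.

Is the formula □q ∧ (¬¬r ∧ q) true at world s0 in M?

At s0: □q is false, ¬¬r ∧ q is false, so □q ∧ (¬¬r ∧ q) is false.
  At s0: □q requires q at every successor {s0, s1, s2, s3, s4}.
    q fails at s4, so □q is false at s0.

No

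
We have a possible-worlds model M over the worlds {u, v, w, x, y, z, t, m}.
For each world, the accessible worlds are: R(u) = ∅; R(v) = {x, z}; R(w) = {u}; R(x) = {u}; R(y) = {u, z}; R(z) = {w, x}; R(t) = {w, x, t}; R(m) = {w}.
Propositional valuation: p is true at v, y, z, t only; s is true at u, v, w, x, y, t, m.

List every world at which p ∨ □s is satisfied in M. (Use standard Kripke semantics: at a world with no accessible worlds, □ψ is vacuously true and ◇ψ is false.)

Let φ = p ∨ □s. Evaluate φ at each world:
  u (successors ∅): φ is true.
  v (successors {x, z}): φ is true.
  w (successors {u}): φ is true.
  x (successors {u}): φ is true.
  y (successors {u, z}): φ is true.
  z (successors {w, x}): φ is true.
  t (successors {w, x, t}): φ is true.
  m (successors {w}): φ is true.
For instance, at v:
  At v: p is true, □s is false, so p ∨ □s is true.
    At v: □s requires s at every successor {x, z}.
      s fails at z, so □s is false at v.
Satisfying worlds: {u, v, w, x, y, z, t, m}

u, v, w, x, y, z, t, m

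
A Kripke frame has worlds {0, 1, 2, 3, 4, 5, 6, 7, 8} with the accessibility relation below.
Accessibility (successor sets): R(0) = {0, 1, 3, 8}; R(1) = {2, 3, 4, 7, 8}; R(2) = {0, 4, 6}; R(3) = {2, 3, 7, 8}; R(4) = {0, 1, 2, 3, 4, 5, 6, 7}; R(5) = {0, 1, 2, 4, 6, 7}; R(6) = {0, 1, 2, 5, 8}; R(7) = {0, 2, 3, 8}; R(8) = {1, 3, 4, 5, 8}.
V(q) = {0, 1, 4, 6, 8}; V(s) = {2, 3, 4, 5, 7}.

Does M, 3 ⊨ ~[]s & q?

No

At 3: ~[]s is true, q is false, so ~[]s & q is false.
  At 3: []s is false, so ~[]s is true.
    At 3: []s requires s at every successor {2, 3, 7, 8}.
      s fails at 8, so []s is false at 3.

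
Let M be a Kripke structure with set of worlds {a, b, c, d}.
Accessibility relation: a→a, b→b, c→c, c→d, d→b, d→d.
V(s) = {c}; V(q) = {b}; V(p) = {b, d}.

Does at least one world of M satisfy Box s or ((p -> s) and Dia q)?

Let φ = Box s or ((p -> s) and Dia q). Evaluate φ at each world:
  a (successors {a}): φ is false.
  b (successors {b}): φ is false.
  c (successors {c, d}): φ is false.
  d (successors {b, d}): φ is false.
For instance, at c:
  At c: Box s is false, (p -> s) and Dia q is false, so Box s or ((p -> s) and Dia q) is false.
    At c: Box s requires s at every successor {c, d}.
      s fails at d, so Box s is false at c.
    At c: p -> s is true, Dia q is false, so (p -> s) and Dia q is false.
      At c: Dia q requires q at some successor in {c, d}.
        At c: q is false.
        At d: q is false.
      So Dia q is false at c.

No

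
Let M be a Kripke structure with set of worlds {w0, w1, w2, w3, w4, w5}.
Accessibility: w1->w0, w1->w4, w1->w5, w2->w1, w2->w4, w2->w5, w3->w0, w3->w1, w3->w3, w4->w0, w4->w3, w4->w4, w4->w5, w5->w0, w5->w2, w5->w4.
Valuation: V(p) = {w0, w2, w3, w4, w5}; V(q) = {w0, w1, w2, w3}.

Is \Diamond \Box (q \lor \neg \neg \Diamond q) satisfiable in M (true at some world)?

Yes

Let φ = \Diamond \Box (q \lor \neg \neg \Diamond q). Evaluate φ at each world:
  w0 (successors ∅): φ is false.
  w1 (successors {w0, w4, w5}): φ is true.
  w2 (successors {w1, w4, w5}): φ is true.
  w3 (successors {w0, w1, w3}): φ is true.
  w4 (successors {w0, w3, w4, w5}): φ is true.
  w5 (successors {w0, w2, w4}): φ is true.
Detail at w1 (witness):
  At w1: \Diamond \Box (q \lor \neg \neg \Diamond q) requires \Box (q \lor \neg \neg \Diamond q) at some successor in {w0, w4, w5}.
    \Box (q \lor \neg \neg \Diamond q) holds at w0, so \Diamond \Box (q \lor \neg \neg \Diamond q) is true at w1.
      At w0: no accessible worlds, so \Box (q \lor \neg \neg \Diamond q) holds vacuously.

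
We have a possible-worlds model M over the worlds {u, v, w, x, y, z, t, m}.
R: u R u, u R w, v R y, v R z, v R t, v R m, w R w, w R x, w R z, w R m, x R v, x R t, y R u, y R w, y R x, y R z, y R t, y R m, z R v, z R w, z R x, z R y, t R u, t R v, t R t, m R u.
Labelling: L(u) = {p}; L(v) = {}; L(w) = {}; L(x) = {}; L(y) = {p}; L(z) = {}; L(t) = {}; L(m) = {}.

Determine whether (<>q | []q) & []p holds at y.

At y: <>q | []q is false, []p is false, so (<>q | []q) & []p is false.
  At y: <>q is false, []q is false, so <>q | []q is false.
    At y: <>q requires q at some successor in {u, w, x, z, t, m}.
      At u: q is false.
      At w: q is false.
      At x: q is false.
      At z: q is false.
      At t: q is false.
      At m: q is false.
    So <>q is false at y.
    At y: []q requires q at every successor {u, w, x, z, t, m}.
      q fails at u, so []q is false at y.
  At y: []p requires p at every successor {u, w, x, z, t, m}.
    p fails at w, so []p is false at y.

No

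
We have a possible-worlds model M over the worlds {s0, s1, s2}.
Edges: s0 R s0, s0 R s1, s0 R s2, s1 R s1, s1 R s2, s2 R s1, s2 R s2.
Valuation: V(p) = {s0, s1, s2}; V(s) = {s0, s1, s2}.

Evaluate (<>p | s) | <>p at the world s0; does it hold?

Yes

At s0: <>p | s is true, <>p is true, so (<>p | s) | <>p is true.
  At s0: <>p is true, s is true, so <>p | s is true.
    At s0: <>p requires p at some successor in {s0, s1, s2}.
      p holds at s0, so <>p is true at s0.
  At s0: <>p requires p at some successor in {s0, s1, s2}.
    p holds at s0, so <>p is true at s0.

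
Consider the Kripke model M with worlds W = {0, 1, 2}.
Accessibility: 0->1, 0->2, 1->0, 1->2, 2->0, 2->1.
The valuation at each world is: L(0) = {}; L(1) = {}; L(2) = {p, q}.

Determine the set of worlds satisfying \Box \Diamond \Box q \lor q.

2

Let φ = \Box \Diamond \Box q \lor q. Evaluate φ at each world:
  0 (successors {1, 2}): φ is false.
  1 (successors {0, 2}): φ is false.
  2 (successors {0, 1}): φ is true.
For instance, at 1:
  At 1: \Box \Diamond \Box q is false, q is false, so \Box \Diamond \Box q \lor q is false.
    At 1: \Box \Diamond \Box q requires \Diamond \Box q at every successor {0, 2}.
      \Diamond \Box q fails at 0, so \Box \Diamond \Box q is false at 1.
Satisfying worlds: {2}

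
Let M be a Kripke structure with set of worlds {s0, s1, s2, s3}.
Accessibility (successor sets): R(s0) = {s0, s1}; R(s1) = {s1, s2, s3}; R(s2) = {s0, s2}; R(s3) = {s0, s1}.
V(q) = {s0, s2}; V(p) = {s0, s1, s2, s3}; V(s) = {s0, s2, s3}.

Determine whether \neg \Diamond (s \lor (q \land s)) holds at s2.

No

Recall that \Diamond ψ holds at a world iff ψ holds at some accessible world.
At s2: \Diamond (s \lor (q \land s)) is true, so \neg \Diamond (s \lor (q \land s)) is false.
  At s2: \Diamond (s \lor (q \land s)) requires s \lor (q \land s) at some successor in {s0, s2}.
    s \lor (q \land s) holds at s0, so \Diamond (s \lor (q \land s)) is true at s2.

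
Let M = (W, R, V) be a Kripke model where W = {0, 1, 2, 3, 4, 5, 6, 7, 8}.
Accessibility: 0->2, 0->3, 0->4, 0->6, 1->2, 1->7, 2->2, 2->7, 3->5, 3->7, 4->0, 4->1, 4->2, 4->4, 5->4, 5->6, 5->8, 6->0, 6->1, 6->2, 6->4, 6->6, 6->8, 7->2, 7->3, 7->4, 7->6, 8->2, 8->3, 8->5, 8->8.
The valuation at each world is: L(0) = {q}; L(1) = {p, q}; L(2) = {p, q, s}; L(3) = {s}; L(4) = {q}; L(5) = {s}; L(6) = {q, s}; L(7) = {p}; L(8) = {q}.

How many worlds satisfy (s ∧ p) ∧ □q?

Let φ = (s ∧ p) ∧ □q. Evaluate φ at each world:
  0 (successors {2, 3, 4, 6}): φ is false.
  1 (successors {2, 7}): φ is false.
  2 (successors {2, 7}): φ is false.
  3 (successors {5, 7}): φ is false.
  4 (successors {0, 1, 2, 4}): φ is false.
  5 (successors {4, 6, 8}): φ is false.
  6 (successors {0, 1, 2, 4, 6, 8}): φ is false.
  7 (successors {2, 3, 4, 6}): φ is false.
  8 (successors {2, 3, 5, 8}): φ is false.
For instance, at 4:
  At 4: s ∧ p is false, □q is true, so (s ∧ p) ∧ □q is false.
    At 4: □q requires q at every successor {0, 1, 2, 4}.
      At 0: q is true.
      At 1: q is true.
      At 2: q is true.
      At 4: q is true.
    So □q is true at 4.
Satisfying worlds: none.

0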